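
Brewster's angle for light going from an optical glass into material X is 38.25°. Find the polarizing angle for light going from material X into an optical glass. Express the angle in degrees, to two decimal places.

The two Brewster angles are complementary: θ_B' = 90° − θ_B = 90° − 38.25° = 51.75°.

θ_B' ≈ 51.75°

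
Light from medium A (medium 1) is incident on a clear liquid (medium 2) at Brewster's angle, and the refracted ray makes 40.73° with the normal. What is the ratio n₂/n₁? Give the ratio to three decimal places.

n₂/n₁ ≈ 1.161

θ_B + θ_t = 90°, so θ_B = 90° − 40.73° = 49.27°.
Then n₂/n₁ = tan θ_B = tan 49.27° = 1.161.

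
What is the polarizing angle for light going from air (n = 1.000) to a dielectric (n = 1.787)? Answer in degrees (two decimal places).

θ_B ≈ 60.77°

Brewster's condition: tan θ_B = n₂/n₁ = 1.787/1.000 = 1.7870.
θ_B = arctan(1.7870) = 60.77°.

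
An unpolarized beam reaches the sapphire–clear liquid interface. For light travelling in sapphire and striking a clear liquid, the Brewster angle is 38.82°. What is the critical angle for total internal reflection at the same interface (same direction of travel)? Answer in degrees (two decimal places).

tan θ_B = n₂/n₁ = tan 38.82° = 0.8046.
Total internal reflection: sin θ_c = n₂/n₁ = 0.8046.
θ_c = arcsin(0.8046) = 53.57°.

θ_c ≈ 53.57°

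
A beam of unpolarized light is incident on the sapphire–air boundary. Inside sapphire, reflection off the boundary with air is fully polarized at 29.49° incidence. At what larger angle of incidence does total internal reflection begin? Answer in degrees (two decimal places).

θ_c ≈ 34.44°

n₂/n₁ = tan 29.49° = 0.5655; the critical angle satisfies sin θ_c = n₂/n₁.
θ_c = arcsin(0.5655) = 34.44°.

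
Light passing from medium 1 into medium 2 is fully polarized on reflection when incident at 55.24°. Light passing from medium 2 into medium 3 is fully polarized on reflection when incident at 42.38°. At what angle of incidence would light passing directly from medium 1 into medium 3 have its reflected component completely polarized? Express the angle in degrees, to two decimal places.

n₂/n₁ = tan 55.24° = 1.4410 and n₃/n₂ = tan 42.38° = 0.9125.
So n₃/n₁ = (n₂/n₁)(n₃/n₂) = 1.4410 × 0.9125 = 1.3149.
θ_B(1→3) = arctan(1.3149) = 52.75°.

θ_B ≈ 52.75°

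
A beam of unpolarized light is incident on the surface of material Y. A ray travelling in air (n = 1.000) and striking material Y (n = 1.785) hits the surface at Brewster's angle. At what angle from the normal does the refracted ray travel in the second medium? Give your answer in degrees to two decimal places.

θ_t ≈ 29.26°

First find Brewster's angle: tan θ_B = 1.785/1.000 = 1.7850, giving θ_B = 60.74°.
At Brewster's angle the reflected and refracted rays are perpendicular, so θ_t = 90° − θ_B = 90° − 60.74° = 29.26°.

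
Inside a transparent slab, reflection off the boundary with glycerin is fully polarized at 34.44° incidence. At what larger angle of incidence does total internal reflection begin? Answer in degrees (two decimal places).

tan θ_B = n₂/n₁ = tan 34.44° = 0.6857.
Total internal reflection: sin θ_c = n₂/n₁ = 0.6857.
θ_c = arcsin(0.6857) = 43.29°.

θ_c ≈ 43.29°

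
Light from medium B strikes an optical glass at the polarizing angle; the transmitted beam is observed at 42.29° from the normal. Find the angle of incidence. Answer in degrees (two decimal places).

Brewster's condition makes the reflected and refracted beams perpendicular: θ_B + θ_t = 90°.
θ_B = 90° − 42.29° = 47.71°.

θ_B ≈ 47.71°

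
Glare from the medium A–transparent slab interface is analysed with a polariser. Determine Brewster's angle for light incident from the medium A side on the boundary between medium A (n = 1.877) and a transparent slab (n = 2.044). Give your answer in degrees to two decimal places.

θ_B ≈ 47.44°

Here n₂/n₁ = 2.044/1.877 = 1.0890, and Brewster's law gives tan θ_B = n₂/n₁.
θ_B = arctan(1.0890) = 47.44°.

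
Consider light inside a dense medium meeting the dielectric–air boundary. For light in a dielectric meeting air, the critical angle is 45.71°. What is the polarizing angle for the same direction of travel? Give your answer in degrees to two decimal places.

θ_B ≈ 35.60°

At the critical angle sin θ_c = n₂/n₁, giving n₂/n₁ = sin 45.71° = 0.7158.
Then tan θ_B = n₂/n₁ = 0.7158, so θ_B = arctan 0.7158 = 35.60°.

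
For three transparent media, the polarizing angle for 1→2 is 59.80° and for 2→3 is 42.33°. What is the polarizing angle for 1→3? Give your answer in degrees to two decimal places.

n₂/n₁ = tan 59.80° = 1.7182 and n₃/n₂ = tan 42.33° = 0.9109.
Multiplying, n₃/n₁ = 1.7182 × 0.9109 = 1.5651, and θ_B(1→3) = arctan 1.5651 = 57.42°.

θ_B ≈ 57.42°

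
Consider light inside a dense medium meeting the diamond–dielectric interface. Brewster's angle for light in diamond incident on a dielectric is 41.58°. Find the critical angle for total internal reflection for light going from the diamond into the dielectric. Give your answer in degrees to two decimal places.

θ_c ≈ 62.53°

tan θ_B = n₂/n₁ = tan 41.58° = 0.8872.
Total internal reflection: sin θ_c = n₂/n₁ = 0.8872.
θ_c = arcsin(0.8872) = 62.53°.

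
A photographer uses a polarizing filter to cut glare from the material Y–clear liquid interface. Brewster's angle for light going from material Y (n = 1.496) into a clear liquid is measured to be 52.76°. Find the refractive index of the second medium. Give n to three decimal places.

n ≈ 1.968

At Brewster's angle, tan θ_B = n₂/n₁ with n₁ on the incident side (material Y) and n₂ on the transmitted side (a clear liquid).
n₂ = n₁ tan θ_B = 1.496 × tan 52.76° = 1.968.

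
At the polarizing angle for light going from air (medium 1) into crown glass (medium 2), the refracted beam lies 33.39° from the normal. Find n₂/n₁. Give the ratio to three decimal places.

n₂/n₁ ≈ 1.517

At Brewster incidence θ_B = 90° − θ_t = 90° − 33.39° = 56.61°.
tan θ_B = n₂/n₁, so n₂/n₁ = tan 56.61° = 1.517.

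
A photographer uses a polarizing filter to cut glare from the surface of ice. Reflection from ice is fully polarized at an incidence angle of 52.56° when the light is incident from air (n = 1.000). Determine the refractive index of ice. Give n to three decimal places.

n ≈ 1.306

Full polarization of the reflected beam means tan θ_B = n₂/n₁, where n₁ is the incident medium (air).
n₂ = n₁ tan θ_B = 1.000 × tan 52.56° = 1.306.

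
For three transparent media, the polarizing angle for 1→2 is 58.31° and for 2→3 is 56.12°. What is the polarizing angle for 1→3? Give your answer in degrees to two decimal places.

Each Brewster angle gives a ratio: n₂/n₁ = tan 58.31° = 1.6198, n₃/n₂ = tan 56.12° = 1.4893.
Multiplying, n₃/n₁ = 1.6198 × 1.4893 = 2.4123, and θ_B(1→3) = arctan 2.4123 = 67.48°.

θ_B ≈ 67.48°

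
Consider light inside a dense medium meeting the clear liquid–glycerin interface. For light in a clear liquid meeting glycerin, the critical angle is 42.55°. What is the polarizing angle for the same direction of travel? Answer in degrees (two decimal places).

θ_B ≈ 34.07°

n₂/n₁ = sin θ_c = sin 42.55° = 0.6762.
tan θ_B equals the same ratio, so θ_B = arctan(0.6762) = 34.07°.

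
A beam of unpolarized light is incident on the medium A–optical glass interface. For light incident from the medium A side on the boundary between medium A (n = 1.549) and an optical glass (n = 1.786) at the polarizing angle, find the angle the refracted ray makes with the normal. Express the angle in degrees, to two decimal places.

First find Brewster's angle: tan θ_B = 1.786/1.549 = 1.1530, giving θ_B = 49.06°.
Since θ_B + θ_t = 90° at Brewster incidence, θ_t = 90° − 49.06° = 40.94°.

θ_t ≈ 40.94°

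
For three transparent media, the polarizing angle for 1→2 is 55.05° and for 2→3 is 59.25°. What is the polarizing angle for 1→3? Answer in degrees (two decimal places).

θ_B ≈ 67.42°

n₂/n₁ = tan 55.05° = 1.4308 and n₃/n₂ = tan 59.25° = 1.6808.
So n₃/n₁ = (n₂/n₁)(n₃/n₂) = 1.4308 × 1.6808 = 2.4050.
θ_B(1→3) = arctan(2.4050) = 67.42°.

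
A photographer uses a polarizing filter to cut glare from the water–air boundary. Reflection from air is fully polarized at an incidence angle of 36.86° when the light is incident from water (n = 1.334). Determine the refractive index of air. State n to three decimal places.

n ≈ 1.000

Brewster's law: tan θ_B = n₂/n₁ (light incident in water, refracted into air).
n₂ = n₁ tan θ_B = 1.334 × tan 36.86° = 1.000.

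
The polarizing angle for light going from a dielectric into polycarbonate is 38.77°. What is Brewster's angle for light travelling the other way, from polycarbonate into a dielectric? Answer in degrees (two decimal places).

The two Brewster angles are complementary: θ_B' = 90° − θ_B = 90° − 38.77° = 51.23°.

θ_B' ≈ 51.23°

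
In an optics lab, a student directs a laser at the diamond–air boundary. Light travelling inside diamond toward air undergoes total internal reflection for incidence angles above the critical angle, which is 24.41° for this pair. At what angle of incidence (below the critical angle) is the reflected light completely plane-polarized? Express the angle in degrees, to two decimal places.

θ_B ≈ 22.45°

n₂/n₁ = sin θ_c = sin 24.41° = 0.4133.
tan θ_B equals the same ratio, so θ_B = arctan(0.4133) = 22.45°.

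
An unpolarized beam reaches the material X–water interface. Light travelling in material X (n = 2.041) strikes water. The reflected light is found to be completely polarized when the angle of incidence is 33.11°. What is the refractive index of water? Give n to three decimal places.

Brewster's law: tan θ_B = n₂/n₁ (light incident in material X, refracted into water).
n₂ = n₁ tan θ_B = 2.041 × tan 33.11° = 1.331.

n ≈ 1.331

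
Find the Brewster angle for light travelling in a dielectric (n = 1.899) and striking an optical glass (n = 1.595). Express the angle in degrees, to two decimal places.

Here n₂/n₁ = 1.595/1.899 = 0.8399, and Brewster's law gives tan θ_B = n₂/n₁.
θ_B = arctan(0.8399) = 40.03°.

θ_B ≈ 40.03°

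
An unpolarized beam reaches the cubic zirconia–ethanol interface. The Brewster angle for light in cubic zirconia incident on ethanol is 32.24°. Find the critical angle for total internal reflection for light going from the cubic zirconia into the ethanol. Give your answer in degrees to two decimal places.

θ_c ≈ 39.10°

n₂/n₁ = tan 32.24° = 0.6307; the critical angle satisfies sin θ_c = n₂/n₁.
θ_c = arcsin(0.6307) = 39.10°.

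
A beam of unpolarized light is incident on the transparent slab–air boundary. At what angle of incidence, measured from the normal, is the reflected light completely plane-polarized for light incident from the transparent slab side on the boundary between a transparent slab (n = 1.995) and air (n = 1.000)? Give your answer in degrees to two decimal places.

θ_B ≈ 26.62°

Here n₂/n₁ = 1.000/1.995 = 0.5013, and Brewster's law gives tan θ_B = n₂/n₁.
θ_B = arctan(0.5013) = 26.62°.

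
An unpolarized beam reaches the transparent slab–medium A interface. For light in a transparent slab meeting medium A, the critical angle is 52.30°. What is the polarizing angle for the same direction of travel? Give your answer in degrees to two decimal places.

θ_B ≈ 38.35°

sin θ_c = n₂/n₁, so n₂/n₁ = sin 52.30° = 0.7912.
Brewster: tan θ_B = n₂/n₁ = 0.7912.
θ_B = arctan(0.7912) = 38.35°.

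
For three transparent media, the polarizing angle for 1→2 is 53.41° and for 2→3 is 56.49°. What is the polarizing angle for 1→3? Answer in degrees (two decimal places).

θ_B ≈ 63.82°

Each Brewster angle gives a ratio: n₂/n₁ = tan 53.41° = 1.3470, n₃/n₂ = tan 56.49° = 1.5103.
Multiplying, n₃/n₁ = 1.3470 × 1.5103 = 2.0343, and θ_B(1→3) = arctan 2.0343 = 63.82°.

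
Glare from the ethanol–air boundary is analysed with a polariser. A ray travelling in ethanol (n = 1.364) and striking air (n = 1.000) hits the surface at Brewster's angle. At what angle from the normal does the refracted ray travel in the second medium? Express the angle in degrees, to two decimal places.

θ_t ≈ 53.75°

First find Brewster's angle: tan θ_B = 1.000/1.364 = 0.7331, giving θ_B = 36.25°.
At Brewster's angle the reflected and refracted rays are perpendicular, so θ_t = 90° − θ_B = 90° − 36.25° = 53.75°.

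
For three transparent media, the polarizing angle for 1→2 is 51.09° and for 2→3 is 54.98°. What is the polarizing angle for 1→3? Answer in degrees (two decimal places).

n₂/n₁ = tan 51.09° = 1.2389 and n₃/n₂ = tan 54.98° = 1.4271.
n₃/n₁ = 1.7680. Then tan θ_B(1→3) = n₃/n₁, so θ_B(1→3) = arctan(1.7680) = 60.51°.

θ_B ≈ 60.51°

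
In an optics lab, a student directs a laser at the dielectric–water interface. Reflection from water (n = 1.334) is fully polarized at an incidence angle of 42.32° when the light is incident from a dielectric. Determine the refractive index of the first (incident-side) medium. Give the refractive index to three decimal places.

At the polarizing angle, tan θ_B = n₂/n₁ with n₁ on the incident side (a dielectric) and n₂ on the transmitted side (water).
n₁ = n₂ / tan θ_B = 1.334 / tan 42.32° = 1.465.

n ≈ 1.465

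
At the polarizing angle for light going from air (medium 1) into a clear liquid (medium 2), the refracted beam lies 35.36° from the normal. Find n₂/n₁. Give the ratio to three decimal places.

n₂/n₁ ≈ 1.409

At Brewster incidence θ_B = 90° − θ_t = 90° − 35.36° = 54.64°.
tan θ_B = n₂/n₁, so n₂/n₁ = tan 54.64° = 1.409.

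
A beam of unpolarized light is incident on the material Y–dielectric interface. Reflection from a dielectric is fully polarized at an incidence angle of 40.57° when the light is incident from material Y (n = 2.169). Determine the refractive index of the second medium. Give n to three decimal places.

n ≈ 1.857

Brewster's law: tan θ_B = n₂/n₁ (light incident in material Y, refracted into a dielectric).
n₂ = n₁ tan θ_B = 2.169 × tan 40.57° = 1.857.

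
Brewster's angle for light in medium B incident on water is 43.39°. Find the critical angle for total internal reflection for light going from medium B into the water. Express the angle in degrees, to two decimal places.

θ_c ≈ 70.97°

tan θ_B = n₂/n₁ = tan 43.39° = 0.9453.
Total internal reflection: sin θ_c = n₂/n₁ = 0.9453.
θ_c = arcsin(0.9453) = 70.97°.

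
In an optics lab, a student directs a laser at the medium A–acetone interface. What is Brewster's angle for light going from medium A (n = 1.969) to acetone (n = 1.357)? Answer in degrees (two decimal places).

θ_B ≈ 34.57°

tan θ_B = n₂/n₁ = 1.357/1.969 = 0.6892.
So θ_B = arctan 0.6892 = 34.57°.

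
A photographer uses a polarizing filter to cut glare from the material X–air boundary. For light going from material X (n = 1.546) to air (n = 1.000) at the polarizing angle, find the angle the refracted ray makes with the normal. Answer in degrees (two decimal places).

θ_B = arctan(n₂/n₁) = arctan(1.000/1.546) = 32.90°.
The refracted ray is perpendicular to the reflected ray, so θ_t = 90° − θ_B = 57.10°.

θ_t ≈ 57.10°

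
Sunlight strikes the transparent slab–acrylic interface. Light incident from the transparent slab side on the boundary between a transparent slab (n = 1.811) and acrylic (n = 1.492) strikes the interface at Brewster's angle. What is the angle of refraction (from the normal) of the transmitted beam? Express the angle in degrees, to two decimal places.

θ_B = arctan(n₂/n₁) = arctan(1.492/1.811) = 39.48°.
Since θ_B + θ_t = 90° at Brewster incidence, θ_t = 90° − 39.48° = 50.52°.

θ_t ≈ 50.52°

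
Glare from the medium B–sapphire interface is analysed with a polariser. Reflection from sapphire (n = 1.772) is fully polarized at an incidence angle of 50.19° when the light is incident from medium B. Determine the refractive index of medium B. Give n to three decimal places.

n ≈ 1.477

Full polarization of the reflected beam means tan θ_B = n₂/n₁, where n₁ is the incident medium (medium B).
n₁ = n₂ / tan θ_B = 1.772 / tan 50.19° = 1.477.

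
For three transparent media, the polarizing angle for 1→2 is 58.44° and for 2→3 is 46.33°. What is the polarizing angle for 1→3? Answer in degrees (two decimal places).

θ_B ≈ 59.61°

tan θ_B(1→2) = n₂/n₁ = tan 58.44° = 1.6280.
tan θ_B(2→3) = n₃/n₂ = tan 46.33° = 1.0475.
Multiplying, n₃/n₁ = 1.6280 × 1.0475 = 1.7054, and θ_B(1→3) = arctan 1.7054 = 59.61°.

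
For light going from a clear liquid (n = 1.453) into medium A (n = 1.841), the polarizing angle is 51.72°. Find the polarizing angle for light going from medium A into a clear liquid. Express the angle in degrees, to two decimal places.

θ_B' ≈ 38.28°

tan θ_B' = n₁/n₂ = 1/tan θ_B, so θ_B' = 90° − θ_B.
θ_B' = 90° − 51.72° = 38.28°.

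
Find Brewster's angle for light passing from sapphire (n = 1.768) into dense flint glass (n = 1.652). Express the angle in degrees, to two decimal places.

θ_B ≈ 43.06°

The reflected p-component vanishes when tan θ_B = n₂/n₁.
tan θ_B = n₂/n₁ = 1.652/1.768 = 0.9344.
So θ_B = arctan 0.9344 = 43.06°.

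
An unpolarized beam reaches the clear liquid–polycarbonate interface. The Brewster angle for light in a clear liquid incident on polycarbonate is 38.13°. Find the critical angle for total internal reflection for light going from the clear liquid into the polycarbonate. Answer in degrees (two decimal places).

tan θ_B = n₂/n₁ = tan 38.13° = 0.7849.
Total internal reflection: sin θ_c = n₂/n₁ = 0.7849.
θ_c = arcsin(0.7849) = 51.72°.

θ_c ≈ 51.72°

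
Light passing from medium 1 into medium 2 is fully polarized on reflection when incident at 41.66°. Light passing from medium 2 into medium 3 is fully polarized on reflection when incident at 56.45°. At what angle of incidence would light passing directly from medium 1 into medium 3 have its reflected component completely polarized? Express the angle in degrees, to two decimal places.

θ_B ≈ 53.30°

Each Brewster angle gives a ratio: n₂/n₁ = tan 41.66° = 0.8897, n₃/n₂ = tan 56.45° = 1.5080.
n₃/n₁ = 1.3417. Then tan θ_B(1→3) = n₃/n₁, so θ_B(1→3) = arctan(1.3417) = 53.30°.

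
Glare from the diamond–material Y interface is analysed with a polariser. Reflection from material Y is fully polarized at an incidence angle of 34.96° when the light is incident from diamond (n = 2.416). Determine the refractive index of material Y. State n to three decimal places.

Full polarization of the reflected beam means tan θ_B = n₂/n₁, where n₁ is the incident medium (diamond).
n₂ = n₁ tan θ_B = 2.416 × tan 34.96° = 1.689.

n ≈ 1.689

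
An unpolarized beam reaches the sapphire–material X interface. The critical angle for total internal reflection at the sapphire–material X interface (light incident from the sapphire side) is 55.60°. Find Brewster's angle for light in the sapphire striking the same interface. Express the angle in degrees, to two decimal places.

sin θ_c = n₂/n₁, so n₂/n₁ = sin 55.60° = 0.8251.
Brewster: tan θ_B = n₂/n₁ = 0.8251.
θ_B = arctan(0.8251) = 39.53°.

θ_B ≈ 39.53°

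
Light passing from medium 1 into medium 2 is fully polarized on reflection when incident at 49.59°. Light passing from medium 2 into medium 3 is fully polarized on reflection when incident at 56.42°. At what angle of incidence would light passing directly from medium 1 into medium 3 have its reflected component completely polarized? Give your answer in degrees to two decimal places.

Each Brewster angle gives a ratio: n₂/n₁ = tan 49.59° = 1.1746, n₃/n₂ = tan 56.42° = 1.5063.
So n₃/n₁ = (n₂/n₁)(n₃/n₂) = 1.1746 × 1.5063 = 1.7692.
θ_B(1→3) = arctan(1.7692) = 60.52°.

θ_B ≈ 60.52°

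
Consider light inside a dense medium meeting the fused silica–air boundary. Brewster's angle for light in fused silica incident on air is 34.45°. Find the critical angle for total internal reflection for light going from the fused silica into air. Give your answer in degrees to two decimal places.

θ_c ≈ 43.31°

n₂/n₁ = tan 34.45° = 0.6860; the critical angle satisfies sin θ_c = n₂/n₁.
θ_c = arcsin(0.6860) = 43.31°.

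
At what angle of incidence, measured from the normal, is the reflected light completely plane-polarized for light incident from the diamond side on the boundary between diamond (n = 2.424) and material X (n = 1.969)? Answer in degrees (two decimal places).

tan θ_B = n₂/n₁ = 1.969/2.424 = 0.8123.
So θ_B = arctan 0.8123 = 39.09°.

θ_B ≈ 39.09°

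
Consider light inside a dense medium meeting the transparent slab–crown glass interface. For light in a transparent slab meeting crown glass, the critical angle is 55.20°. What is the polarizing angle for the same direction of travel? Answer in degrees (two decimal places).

θ_B ≈ 39.39°

At the critical angle sin θ_c = n₂/n₁, giving n₂/n₁ = sin 55.20° = 0.8211.
Then tan θ_B = n₂/n₁ = 0.8211, so θ_B = arctan 0.8211 = 39.39°.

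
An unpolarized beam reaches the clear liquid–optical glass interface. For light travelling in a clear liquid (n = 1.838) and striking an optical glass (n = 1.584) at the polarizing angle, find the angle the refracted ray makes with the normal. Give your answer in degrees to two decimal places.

θ_B = arctan(n₂/n₁) = arctan(1.584/1.838) = 40.75°.
Since θ_B + θ_t = 90° at Brewster incidence, θ_t = 90° − 40.75° = 49.25°.

θ_t ≈ 49.25°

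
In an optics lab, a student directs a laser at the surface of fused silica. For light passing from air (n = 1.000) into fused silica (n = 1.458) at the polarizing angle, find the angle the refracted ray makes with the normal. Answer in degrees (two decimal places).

tan θ_B = n₂/n₁ = 1.458/1.000 = 1.4580, so θ_B = 55.55°.
Since θ_B + θ_t = 90° at Brewster incidence, θ_t = 90° − 55.55° = 34.45°.

θ_t ≈ 34.45°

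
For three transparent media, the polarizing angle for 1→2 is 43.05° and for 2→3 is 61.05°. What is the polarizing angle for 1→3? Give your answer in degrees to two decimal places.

θ_B ≈ 59.37°

n₂/n₁ = tan 43.05° = 0.9341 and n₃/n₂ = tan 61.05° = 1.8078.
Multiplying, n₃/n₁ = 0.9341 × 1.8078 = 1.6887, and θ_B(1→3) = arctan 1.6887 = 59.37°.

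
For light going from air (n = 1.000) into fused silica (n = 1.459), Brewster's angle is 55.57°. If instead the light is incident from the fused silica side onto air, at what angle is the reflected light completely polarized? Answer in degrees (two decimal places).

θ_B' ≈ 34.43°

Reversing the direction swaps n₁ and n₂, so tan θ_B' = 1/tan θ_B and θ_B' = 90° − θ_B.
Hence θ_B' = 90° − 55.57° = 34.43°.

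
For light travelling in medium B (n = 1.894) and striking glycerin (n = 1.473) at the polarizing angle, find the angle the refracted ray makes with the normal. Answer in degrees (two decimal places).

θ_t ≈ 52.13°

tan θ_B = n₂/n₁ = 1.473/1.894 = 0.7777, so θ_B = 37.87°.
The refracted ray is perpendicular to the reflected ray, so θ_t = 90° − θ_B = 52.13°.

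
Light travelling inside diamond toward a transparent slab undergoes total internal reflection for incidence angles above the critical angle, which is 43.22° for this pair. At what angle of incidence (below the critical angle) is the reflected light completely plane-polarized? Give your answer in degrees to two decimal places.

θ_B ≈ 34.40°

n₂/n₁ = sin θ_c = sin 43.22° = 0.6848.
tan θ_B equals the same ratio, so θ_B = arctan(0.6848) = 34.40°.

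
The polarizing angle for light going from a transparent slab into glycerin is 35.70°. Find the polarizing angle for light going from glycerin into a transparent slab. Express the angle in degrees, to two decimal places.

Reversing the direction swaps n₁ and n₂, so tan θ_B' = 1/tan θ_B and θ_B' = 90° − θ_B.
Hence θ_B' = 90° − 35.70° = 54.30°.

θ_B' ≈ 54.30°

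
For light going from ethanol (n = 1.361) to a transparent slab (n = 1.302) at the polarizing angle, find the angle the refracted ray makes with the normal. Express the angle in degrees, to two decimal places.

tan θ_B = n₂/n₁ = 1.302/1.361 = 0.9566, so θ_B = 43.73°.
Since θ_B + θ_t = 90° at Brewster incidence, θ_t = 90° − 43.73° = 46.27°.

θ_t ≈ 46.27°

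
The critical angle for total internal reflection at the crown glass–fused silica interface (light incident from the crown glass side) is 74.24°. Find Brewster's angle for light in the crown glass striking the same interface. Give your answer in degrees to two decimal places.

sin θ_c = n₂/n₁, so n₂/n₁ = sin 74.24° = 0.9624.
Brewster: tan θ_B = n₂/n₁ = 0.9624.
θ_B = arctan(0.9624) = 43.90°.

θ_B ≈ 43.90°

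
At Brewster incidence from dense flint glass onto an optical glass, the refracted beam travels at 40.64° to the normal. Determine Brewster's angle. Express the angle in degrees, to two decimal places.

θ_B ≈ 49.36°

Since the reflected and refracted rays are at right angles at the polarizing angle, θ_B + θ_t = 90°.
θ_B = 90° − 40.64° = 49.36°.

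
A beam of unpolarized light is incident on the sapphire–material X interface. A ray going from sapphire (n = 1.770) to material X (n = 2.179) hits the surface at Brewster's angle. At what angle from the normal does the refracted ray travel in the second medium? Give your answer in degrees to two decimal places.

θ_B = arctan(n₂/n₁) = arctan(2.179/1.770) = 50.91°.
The refracted ray is perpendicular to the reflected ray, so θ_t = 90° − θ_B = 39.09°.

θ_t ≈ 39.09°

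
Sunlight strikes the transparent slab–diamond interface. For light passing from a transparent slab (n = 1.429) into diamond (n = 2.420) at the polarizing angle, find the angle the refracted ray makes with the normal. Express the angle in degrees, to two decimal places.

θ_B = arctan(n₂/n₁) = arctan(2.420/1.429) = 59.44°.
The refracted ray is perpendicular to the reflected ray, so θ_t = 90° − θ_B = 30.56°.

θ_t ≈ 30.56°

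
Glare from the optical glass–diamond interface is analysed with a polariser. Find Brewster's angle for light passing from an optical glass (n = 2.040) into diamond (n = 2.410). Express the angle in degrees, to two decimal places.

Here n₂/n₁ = 2.410/2.040 = 1.1814, and Brewster's law gives tan θ_B = n₂/n₁.
So θ_B = arctan 1.1814 = 49.75°.

θ_B ≈ 49.75°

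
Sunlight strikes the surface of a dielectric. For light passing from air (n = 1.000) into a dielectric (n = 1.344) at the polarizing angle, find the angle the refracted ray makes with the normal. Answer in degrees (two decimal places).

θ_t ≈ 36.65°

tan θ_B = n₂/n₁ = 1.344/1.000 = 1.3440, so θ_B = 53.35°.
Since θ_B + θ_t = 90° at Brewster incidence, θ_t = 90° − 53.35° = 36.65°.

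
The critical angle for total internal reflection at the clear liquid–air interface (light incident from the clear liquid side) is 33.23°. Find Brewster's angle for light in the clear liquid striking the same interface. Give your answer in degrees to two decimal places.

θ_B ≈ 28.72°

n₂/n₁ = sin θ_c = sin 33.23° = 0.5480.
tan θ_B equals the same ratio, so θ_B = arctan(0.5480) = 28.72°.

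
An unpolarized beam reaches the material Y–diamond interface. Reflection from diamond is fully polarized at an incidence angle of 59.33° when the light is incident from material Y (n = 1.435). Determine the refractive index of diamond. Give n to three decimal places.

n ≈ 2.420

Brewster's law: tan θ_B = n₂/n₁ (light incident in material Y, refracted into diamond).
n₂ = n₁ tan θ_B = 1.435 × tan 59.33° = 2.420.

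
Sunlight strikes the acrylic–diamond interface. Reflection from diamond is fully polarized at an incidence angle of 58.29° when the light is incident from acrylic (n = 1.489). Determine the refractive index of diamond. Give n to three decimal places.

At Brewster's angle, tan θ_B = n₂/n₁ with n₁ on the incident side (acrylic) and n₂ on the transmitted side (diamond).
n₂ = n₁ tan θ_B = 1.489 × tan 58.29° = 2.410.

n ≈ 2.410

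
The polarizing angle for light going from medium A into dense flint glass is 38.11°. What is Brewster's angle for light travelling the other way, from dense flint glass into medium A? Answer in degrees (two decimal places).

θ_B' ≈ 51.89°

The two Brewster angles are complementary: θ_B' = 90° − θ_B = 90° − 38.11° = 51.89°.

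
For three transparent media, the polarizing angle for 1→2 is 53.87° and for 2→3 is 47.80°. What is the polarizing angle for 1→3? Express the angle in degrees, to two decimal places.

θ_B ≈ 56.50°

tan θ_B(1→2) = n₂/n₁ = tan 53.87° = 1.3698.
tan θ_B(2→3) = n₃/n₂ = tan 47.80° = 1.1028.
Multiplying, n₃/n₁ = 1.3698 × 1.1028 = 1.5107, and θ_B(1→3) = arctan 1.5107 = 56.50°.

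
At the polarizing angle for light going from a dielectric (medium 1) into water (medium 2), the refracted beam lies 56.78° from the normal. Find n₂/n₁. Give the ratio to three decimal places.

n₂/n₁ ≈ 0.655

θ_B + θ_t = 90°, so θ_B = 90° − 56.78° = 33.22°.
tan θ_B = n₂/n₁, so n₂/n₁ = tan 33.22° = 0.655.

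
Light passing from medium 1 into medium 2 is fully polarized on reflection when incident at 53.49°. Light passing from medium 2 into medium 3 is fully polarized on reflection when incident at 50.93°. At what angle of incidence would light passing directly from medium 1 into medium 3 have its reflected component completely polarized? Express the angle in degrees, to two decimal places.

θ_B ≈ 59.00°

Each Brewster angle gives a ratio: n₂/n₁ = tan 53.49° = 1.3509, n₃/n₂ = tan 50.93° = 1.2318.
n₃/n₁ = 1.6641. Then tan θ_B(1→3) = n₃/n₁, so θ_B(1→3) = arctan(1.6641) = 59.00°.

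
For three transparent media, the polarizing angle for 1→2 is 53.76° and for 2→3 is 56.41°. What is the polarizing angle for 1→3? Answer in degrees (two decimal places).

n₂/n₁ = tan 53.76° = 1.3643 and n₃/n₂ = tan 56.41° = 1.5057.
So n₃/n₁ = (n₂/n₁)(n₃/n₂) = 1.3643 × 1.5057 = 2.0543.
θ_B(1→3) = arctan(2.0543) = 64.04°.

θ_B ≈ 64.04°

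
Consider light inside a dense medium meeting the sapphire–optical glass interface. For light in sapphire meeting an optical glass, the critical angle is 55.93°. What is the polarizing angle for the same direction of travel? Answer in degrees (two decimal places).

sin θ_c = n₂/n₁, so n₂/n₁ = sin 55.93° = 0.8284.
Brewster: tan θ_B = n₂/n₁ = 0.8284.
θ_B = arctan(0.8284) = 39.64°.

θ_B ≈ 39.64°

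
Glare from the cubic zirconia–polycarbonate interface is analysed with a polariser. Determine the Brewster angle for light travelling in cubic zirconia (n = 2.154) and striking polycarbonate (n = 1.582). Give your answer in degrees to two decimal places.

θ_B ≈ 36.30°

tan θ_B = n₂/n₁ = 1.582/2.154 = 0.7344.
θ_B = arctan(0.7344) = 36.30°.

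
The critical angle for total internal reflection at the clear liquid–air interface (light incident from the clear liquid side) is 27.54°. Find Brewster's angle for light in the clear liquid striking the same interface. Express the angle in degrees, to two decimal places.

sin θ_c = n₂/n₁, so n₂/n₁ = sin 27.54° = 0.4624.
Brewster: tan θ_B = n₂/n₁ = 0.4624.
θ_B = arctan(0.4624) = 24.81°.

θ_B ≈ 24.81°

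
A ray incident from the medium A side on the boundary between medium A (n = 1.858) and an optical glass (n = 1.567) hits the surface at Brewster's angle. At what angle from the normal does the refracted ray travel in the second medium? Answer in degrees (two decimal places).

θ_t ≈ 49.86°

θ_B = arctan(n₂/n₁) = arctan(1.567/1.858) = 40.14°.
The refracted ray is perpendicular to the reflected ray, so θ_t = 90° − θ_B = 49.86°.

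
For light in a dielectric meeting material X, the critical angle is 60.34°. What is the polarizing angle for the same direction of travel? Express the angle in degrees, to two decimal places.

θ_B ≈ 40.99°

sin θ_c = n₂/n₁, so n₂/n₁ = sin 60.34° = 0.8690.
Brewster: tan θ_B = n₂/n₁ = 0.8690.
θ_B = arctan(0.8690) = 40.99°.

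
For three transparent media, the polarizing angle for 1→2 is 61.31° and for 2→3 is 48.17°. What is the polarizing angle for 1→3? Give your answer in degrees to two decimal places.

θ_B ≈ 63.90°

tan θ_B(1→2) = n₂/n₁ = tan 61.31° = 1.8273.
tan θ_B(2→3) = n₃/n₂ = tan 48.17° = 1.1173.
n₃/n₁ = 2.0416. Then tan θ_B(1→3) = n₃/n₁, so θ_B(1→3) = arctan(2.0416) = 63.90°.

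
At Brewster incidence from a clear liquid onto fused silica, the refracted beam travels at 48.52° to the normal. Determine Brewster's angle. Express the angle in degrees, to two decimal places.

θ_B ≈ 41.48°

Brewster's condition makes the reflected and refracted beams perpendicular: θ_B + θ_t = 90°.
θ_B = 90° − 48.52° = 41.48°.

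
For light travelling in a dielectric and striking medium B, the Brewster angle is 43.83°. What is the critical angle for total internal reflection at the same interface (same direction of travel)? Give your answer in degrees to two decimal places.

n₂/n₁ = tan 43.83° = 0.9600; the critical angle satisfies sin θ_c = n₂/n₁.
θ_c = arcsin(0.9600) = 73.73°.

θ_c ≈ 73.73°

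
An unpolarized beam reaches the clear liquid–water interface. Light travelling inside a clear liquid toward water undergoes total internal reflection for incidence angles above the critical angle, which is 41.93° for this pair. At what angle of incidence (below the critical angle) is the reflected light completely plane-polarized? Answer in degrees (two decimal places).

θ_B ≈ 33.75°

n₂/n₁ = sin θ_c = sin 41.93° = 0.6682.
tan θ_B equals the same ratio, so θ_B = arctan(0.6682) = 33.75°.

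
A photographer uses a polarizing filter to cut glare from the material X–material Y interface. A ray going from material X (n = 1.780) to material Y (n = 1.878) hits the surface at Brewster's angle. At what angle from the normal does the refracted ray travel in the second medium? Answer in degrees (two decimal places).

θ_t ≈ 43.47°

First find Brewster's angle: tan θ_B = 1.878/1.780 = 1.0551, giving θ_B = 46.53°.
The refracted ray is perpendicular to the reflected ray, so θ_t = 90° − θ_B = 43.47°.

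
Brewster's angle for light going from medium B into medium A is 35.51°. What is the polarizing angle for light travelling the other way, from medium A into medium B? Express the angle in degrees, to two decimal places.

θ_B' ≈ 54.49°

Reversing the direction swaps n₁ and n₂, so tan θ_B' = 1/tan θ_B and θ_B' = 90° − θ_B.
Hence θ_B' = 90° − 35.51° = 54.49°.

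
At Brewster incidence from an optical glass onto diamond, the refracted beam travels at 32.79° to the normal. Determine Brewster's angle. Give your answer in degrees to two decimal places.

Brewster's condition makes the reflected and refracted beams perpendicular: θ_B + θ_t = 90°.
θ_B = 90° − 32.79° = 57.21°.

θ_B ≈ 57.21°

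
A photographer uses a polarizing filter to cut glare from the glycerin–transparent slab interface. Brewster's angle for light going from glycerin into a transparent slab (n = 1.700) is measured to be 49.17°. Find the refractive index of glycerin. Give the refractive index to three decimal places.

n ≈ 1.469

Full polarization of the reflected beam means tan θ_B = n₂/n₁, where n₁ is the incident medium (glycerin).
n₁ = n₂ / tan θ_B = 1.700 / tan 49.17° = 1.469.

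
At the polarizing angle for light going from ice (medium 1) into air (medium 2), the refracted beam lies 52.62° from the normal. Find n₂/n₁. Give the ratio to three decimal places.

n₂/n₁ ≈ 0.764

At Brewster incidence θ_B = 90° − θ_t = 90° − 52.62° = 37.38°.
tan θ_B = n₂/n₁, so n₂/n₁ = tan 37.38° = 0.764.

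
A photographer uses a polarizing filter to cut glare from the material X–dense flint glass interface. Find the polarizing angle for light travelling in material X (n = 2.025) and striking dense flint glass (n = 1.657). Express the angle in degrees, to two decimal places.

The reflected p-component vanishes when tan θ_B = n₂/n₁.
tan θ_B = n₂/n₁ = 1.657/2.025 = 0.8183.
So θ_B = arctan 0.8183 = 39.29°.

θ_B ≈ 39.29°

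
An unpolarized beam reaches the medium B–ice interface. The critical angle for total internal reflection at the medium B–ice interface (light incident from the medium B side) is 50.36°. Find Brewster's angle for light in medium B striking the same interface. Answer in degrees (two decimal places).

θ_B ≈ 37.60°

At the critical angle sin θ_c = n₂/n₁, giving n₂/n₁ = sin 50.36° = 0.7701.
Then tan θ_B = n₂/n₁ = 0.7701, so θ_B = arctan 0.7701 = 37.60°.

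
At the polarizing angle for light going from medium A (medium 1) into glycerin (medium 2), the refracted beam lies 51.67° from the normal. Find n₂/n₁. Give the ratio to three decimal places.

n₂/n₁ ≈ 0.791

At Brewster incidence θ_B = 90° − θ_t = 90° − 51.67° = 38.33°.
tan θ_B = n₂/n₁, so n₂/n₁ = tan 38.33° = 0.791.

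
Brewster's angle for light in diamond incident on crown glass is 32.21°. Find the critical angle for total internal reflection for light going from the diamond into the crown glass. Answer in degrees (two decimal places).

tan θ_B = n₂/n₁ = tan 32.21° = 0.6300.
Total internal reflection: sin θ_c = n₂/n₁ = 0.6300.
θ_c = arcsin(0.6300) = 39.05°.

θ_c ≈ 39.05°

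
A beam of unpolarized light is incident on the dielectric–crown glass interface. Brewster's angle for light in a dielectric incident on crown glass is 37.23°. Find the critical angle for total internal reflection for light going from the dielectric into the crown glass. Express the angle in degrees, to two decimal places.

n₂/n₁ = tan 37.23° = 0.7599; the critical angle satisfies sin θ_c = n₂/n₁.
θ_c = arcsin(0.7599) = 49.45°.

θ_c ≈ 49.45°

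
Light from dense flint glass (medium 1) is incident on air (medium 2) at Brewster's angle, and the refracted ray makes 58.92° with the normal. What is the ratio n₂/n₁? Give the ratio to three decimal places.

n₂/n₁ ≈ 0.603

θ_B + θ_t = 90°, so θ_B = 90° − 58.92° = 31.08°.
tan θ_B = n₂/n₁, so n₂/n₁ = tan 31.08° = 0.603.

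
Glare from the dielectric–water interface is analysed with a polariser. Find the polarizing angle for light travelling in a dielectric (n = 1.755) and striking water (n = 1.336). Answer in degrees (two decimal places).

Brewster's condition: tan θ_B = n₂/n₁ = 1.336/1.755 = 0.7613. Taking the arctangent, θ_B = 37.28°.

θ_B ≈ 37.28°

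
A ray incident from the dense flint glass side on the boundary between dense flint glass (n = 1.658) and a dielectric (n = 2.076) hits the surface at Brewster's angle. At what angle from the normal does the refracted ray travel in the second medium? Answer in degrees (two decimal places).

θ_t ≈ 38.61°

First find Brewster's angle: tan θ_B = 2.076/1.658 = 1.2521, giving θ_B = 51.39°.
At Brewster's angle the reflected and refracted rays are perpendicular, so θ_t = 90° − θ_B = 90° − 51.39° = 38.61°.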